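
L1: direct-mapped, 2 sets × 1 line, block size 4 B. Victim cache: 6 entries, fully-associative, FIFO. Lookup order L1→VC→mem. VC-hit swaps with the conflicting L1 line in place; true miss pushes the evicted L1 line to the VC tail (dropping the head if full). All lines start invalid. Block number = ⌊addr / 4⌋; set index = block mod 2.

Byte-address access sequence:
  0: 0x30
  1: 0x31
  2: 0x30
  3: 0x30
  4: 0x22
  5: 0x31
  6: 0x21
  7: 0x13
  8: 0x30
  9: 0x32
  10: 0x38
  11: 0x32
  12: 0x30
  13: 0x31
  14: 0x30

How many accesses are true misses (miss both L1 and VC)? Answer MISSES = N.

MISSES = 4

#0 0x30→b12/s0 MISS; vc=[]
#1 0x31→b12/s0 L1-HIT; vc=[]
#2 0x30→b12/s0 L1-HIT; vc=[]
#3 0x30→b12/s0 L1-HIT; vc=[]
#4 0x22→b8/s0 MISS; vc=[12]
#5 0x31→b12/s0 VC-HIT; vc=[8]
#6 0x21→b8/s0 VC-HIT; vc=[12]
#7 0x13→b4/s0 MISS; vc=[12,8]
#8 0x30→b12/s0 VC-HIT; vc=[4,8]
#9 0x32→b12/s0 L1-HIT; vc=[4,8]
#10 0x38→b14/s0 MISS; vc=[4,8,12]
#11 0x32→b12/s0 VC-HIT; vc=[4,8,14]
#12 0x30→b12/s0 L1-HIT; vc=[4,8,14]
#13 0x31→b12/s0 L1-HIT; vc=[4,8,14]
#14 0x30→b12/s0 L1-HIT; vc=[4,8,14]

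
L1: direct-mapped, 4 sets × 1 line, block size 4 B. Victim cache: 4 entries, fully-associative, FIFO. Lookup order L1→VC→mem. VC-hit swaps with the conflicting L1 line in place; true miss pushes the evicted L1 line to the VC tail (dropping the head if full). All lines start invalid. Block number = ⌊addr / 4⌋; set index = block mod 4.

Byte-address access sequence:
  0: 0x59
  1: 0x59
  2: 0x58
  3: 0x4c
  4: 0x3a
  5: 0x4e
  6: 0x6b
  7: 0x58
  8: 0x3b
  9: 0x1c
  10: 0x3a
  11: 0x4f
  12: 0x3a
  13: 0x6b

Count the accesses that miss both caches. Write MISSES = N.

MISSES = 5

  [0] addr=0x59 blk=22 s=2: MISS | VC []
  [1] addr=0x59 blk=22 s=2: L1-HIT | VC []
  [2] addr=0x58 blk=22 s=2: L1-HIT | VC []
  [3] addr=0x4c blk=19 s=3: MISS | VC []
  [4] addr=0x3a blk=14 s=2: MISS | VC [22]
  [5] addr=0x4e blk=19 s=3: L1-HIT | VC [22]
  [6] addr=0x6b blk=26 s=2: MISS | VC [22, 14]
  [7] addr=0x58 blk=22 s=2: VC-HIT | VC [26, 14]
  [8] addr=0x3b blk=14 s=2: VC-HIT | VC [26, 22]
  [9] addr=0x1c blk=7 s=3: MISS | VC [26, 22, 19]
  [10] addr=0x3a blk=14 s=2: L1-HIT | VC [26, 22, 19]
  [11] addr=0x4f blk=19 s=3: VC-HIT | VC [26, 22, 7]
  [12] addr=0x3a blk=14 s=2: L1-HIT | VC [26, 22, 7]
  [13] addr=0x6b blk=26 s=2: VC-HIT | VC [14, 22, 7]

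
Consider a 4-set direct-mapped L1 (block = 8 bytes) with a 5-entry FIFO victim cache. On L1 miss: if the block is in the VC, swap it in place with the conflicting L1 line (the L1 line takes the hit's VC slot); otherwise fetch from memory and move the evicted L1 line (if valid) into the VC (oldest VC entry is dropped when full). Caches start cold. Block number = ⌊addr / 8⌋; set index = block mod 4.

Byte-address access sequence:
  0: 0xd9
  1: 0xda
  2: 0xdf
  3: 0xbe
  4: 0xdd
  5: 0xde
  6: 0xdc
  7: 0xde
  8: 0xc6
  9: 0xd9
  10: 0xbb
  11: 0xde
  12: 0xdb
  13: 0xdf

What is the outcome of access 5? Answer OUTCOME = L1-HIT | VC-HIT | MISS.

OUTCOME = L1-HIT

  [0] addr=0xd9 blk=27 s=3: MISS | VC []
  [1] addr=0xda blk=27 s=3: L1-HIT | VC []
  [2] addr=0xdf blk=27 s=3: L1-HIT | VC []
  [3] addr=0xbe blk=23 s=3: MISS | VC [27]
  [4] addr=0xdd blk=27 s=3: VC-HIT | VC [23]
  [5] addr=0xde blk=27 s=3: L1-HIT | VC [23]
  [6] addr=0xdc blk=27 s=3: L1-HIT | VC [23]
  [7] addr=0xde blk=27 s=3: L1-HIT | VC [23]
  [8] addr=0xc6 blk=24 s=0: MISS | VC [23]
  [9] addr=0xd9 blk=27 s=3: L1-HIT | VC [23]
  [10] addr=0xbb blk=23 s=3: VC-HIT | VC [27]
  [11] addr=0xde blk=27 s=3: VC-HIT | VC [23]
  [12] addr=0xdb blk=27 s=3: L1-HIT | VC [23]
  [13] addr=0xdf blk=27 s=3: L1-HIT | VC [23]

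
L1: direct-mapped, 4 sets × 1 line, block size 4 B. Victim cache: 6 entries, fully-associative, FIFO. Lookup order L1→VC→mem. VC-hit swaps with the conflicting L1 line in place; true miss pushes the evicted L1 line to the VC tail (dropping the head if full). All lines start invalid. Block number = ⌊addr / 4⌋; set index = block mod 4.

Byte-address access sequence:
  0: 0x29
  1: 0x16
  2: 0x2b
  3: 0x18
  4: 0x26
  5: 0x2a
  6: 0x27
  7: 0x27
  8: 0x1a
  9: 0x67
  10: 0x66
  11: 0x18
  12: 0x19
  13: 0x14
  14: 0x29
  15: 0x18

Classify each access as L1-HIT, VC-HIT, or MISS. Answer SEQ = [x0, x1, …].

SEQ = [MISS, MISS, L1-HIT, MISS, MISS, VC-HIT, L1-HIT, L1-HIT, VC-HIT, MISS, L1-HIT, L1-HIT, L1-HIT, VC-HIT, VC-HIT, VC-HIT]

  [0] addr=0x29 blk=10 s=2: MISS | VC []
  [1] addr=0x16 blk=5 s=1: MISS | VC []
  [2] addr=0x2b blk=10 s=2: L1-HIT | VC []
  [3] addr=0x18 blk=6 s=2: MISS | VC [10]
  [4] addr=0x26 blk=9 s=1: MISS | VC [10, 5]
  [5] addr=0x2a blk=10 s=2: VC-HIT | VC [6, 5]
  [6] addr=0x27 blk=9 s=1: L1-HIT | VC [6, 5]
  [7] addr=0x27 blk=9 s=1: L1-HIT | VC [6, 5]
  [8] addr=0x1a blk=6 s=2: VC-HIT | VC [10, 5]
  [9] addr=0x67 blk=25 s=1: MISS | VC [10, 5, 9]
  [10] addr=0x66 blk=25 s=1: L1-HIT | VC [10, 5, 9]
  [11] addr=0x18 blk=6 s=2: L1-HIT | VC [10, 5, 9]
  [12] addr=0x19 blk=6 s=2: L1-HIT | VC [10, 5, 9]
  [13] addr=0x14 blk=5 s=1: VC-HIT | VC [10, 25, 9]
  [14] addr=0x29 blk=10 s=2: VC-HIT | VC [6, 25, 9]
  [15] addr=0x18 blk=6 s=2: VC-HIT | VC [10, 25, 9]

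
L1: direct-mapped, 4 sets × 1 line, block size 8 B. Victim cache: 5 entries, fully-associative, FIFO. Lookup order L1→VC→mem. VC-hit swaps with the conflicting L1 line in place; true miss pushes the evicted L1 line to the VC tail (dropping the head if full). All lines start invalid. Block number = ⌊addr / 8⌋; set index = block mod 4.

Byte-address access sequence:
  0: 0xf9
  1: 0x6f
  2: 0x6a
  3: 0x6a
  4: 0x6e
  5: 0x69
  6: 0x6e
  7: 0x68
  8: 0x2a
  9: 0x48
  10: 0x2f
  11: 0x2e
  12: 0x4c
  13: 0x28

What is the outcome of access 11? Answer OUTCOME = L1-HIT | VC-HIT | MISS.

OUTCOME = L1-HIT

0: 0xf9 (blk 31, set 3) → MISS  vc=[]
1: 0x6f (blk 13, set 1) → MISS  vc=[]
2: 0x6a (blk 13, set 1) → L1-HIT  vc=[]
3: 0x6a (blk 13, set 1) → L1-HIT  vc=[]
4: 0x6e (blk 13, set 1) → L1-HIT  vc=[]
5: 0x69 (blk 13, set 1) → L1-HIT  vc=[]
6: 0x6e (blk 13, set 1) → L1-HIT  vc=[]
7: 0x68 (blk 13, set 1) → L1-HIT  vc=[]
8: 0x2a (blk 5, set 1) → MISS  vc=[13]
9: 0x48 (blk 9, set 1) → MISS  vc=[13, 5]
10: 0x2f (blk 5, set 1) → VC-HIT  vc=[13, 9]
11: 0x2e (blk 5, set 1) → L1-HIT  vc=[13, 9]
12: 0x4c (blk 9, set 1) → VC-HIT  vc=[13, 5]
13: 0x28 (blk 5, set 1) → VC-HIT  vc=[13, 9]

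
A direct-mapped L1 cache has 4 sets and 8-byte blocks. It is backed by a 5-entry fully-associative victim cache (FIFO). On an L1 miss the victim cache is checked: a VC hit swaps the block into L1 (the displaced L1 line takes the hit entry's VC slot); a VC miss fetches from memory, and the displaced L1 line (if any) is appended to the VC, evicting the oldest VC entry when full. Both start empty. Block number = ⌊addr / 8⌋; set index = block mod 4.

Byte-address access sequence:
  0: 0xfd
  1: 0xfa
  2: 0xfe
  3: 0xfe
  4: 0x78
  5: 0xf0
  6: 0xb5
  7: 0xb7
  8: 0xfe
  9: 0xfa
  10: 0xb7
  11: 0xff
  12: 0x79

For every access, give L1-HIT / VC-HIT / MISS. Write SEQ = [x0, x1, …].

0: 0xfd (blk 31, set 3) → MISS  vc=[]
1: 0xfa (blk 31, set 3) → L1-HIT  vc=[]
2: 0xfe (blk 31, set 3) → L1-HIT  vc=[]
3: 0xfe (blk 31, set 3) → L1-HIT  vc=[]
4: 0x78 (blk 15, set 3) → MISS  vc=[31]
5: 0xf0 (blk 30, set 2) → MISS  vc=[31]
6: 0xb5 (blk 22, set 2) → MISS  vc=[31, 30]
7: 0xb7 (blk 22, set 2) → L1-HIT  vc=[31, 30]
8: 0xfe (blk 31, set 3) → VC-HIT  vc=[15, 30]
9: 0xfa (blk 31, set 3) → L1-HIT  vc=[15, 30]
10: 0xb7 (blk 22, set 2) → L1-HIT  vc=[15, 30]
11: 0xff (blk 31, set 3) → L1-HIT  vc=[15, 30]
12: 0x79 (blk 15, set 3) → VC-HIT  vc=[31, 30]

SEQ = [MISS, L1-HIT, L1-HIT, L1-HIT, MISS, MISS, MISS, L1-HIT, VC-HIT, L1-HIT, L1-HIT, L1-HIT, VC-HIT]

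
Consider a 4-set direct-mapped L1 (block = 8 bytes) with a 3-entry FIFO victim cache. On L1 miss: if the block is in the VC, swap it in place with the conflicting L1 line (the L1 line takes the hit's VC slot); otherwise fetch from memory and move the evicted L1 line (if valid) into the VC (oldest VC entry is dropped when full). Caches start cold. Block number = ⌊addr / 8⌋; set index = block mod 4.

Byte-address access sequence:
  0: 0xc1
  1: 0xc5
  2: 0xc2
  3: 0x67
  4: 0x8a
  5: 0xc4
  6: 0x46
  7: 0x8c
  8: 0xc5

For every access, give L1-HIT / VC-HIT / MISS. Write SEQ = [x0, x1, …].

SEQ = [MISS, L1-HIT, L1-HIT, MISS, MISS, VC-HIT, MISS, L1-HIT, VC-HIT]

0: 0xc1 (blk 24, set 0) → MISS  vc=[]
1: 0xc5 (blk 24, set 0) → L1-HIT  vc=[]
2: 0xc2 (blk 24, set 0) → L1-HIT  vc=[]
3: 0x67 (blk 12, set 0) → MISS  vc=[24]
4: 0x8a (blk 17, set 1) → MISS  vc=[24]
5: 0xc4 (blk 24, set 0) → VC-HIT  vc=[12]
6: 0x46 (blk 8, set 0) → MISS  vc=[12, 24]
7: 0x8c (blk 17, set 1) → L1-HIT  vc=[12, 24]
8: 0xc5 (blk 24, set 0) → VC-HIT  vc=[12, 8]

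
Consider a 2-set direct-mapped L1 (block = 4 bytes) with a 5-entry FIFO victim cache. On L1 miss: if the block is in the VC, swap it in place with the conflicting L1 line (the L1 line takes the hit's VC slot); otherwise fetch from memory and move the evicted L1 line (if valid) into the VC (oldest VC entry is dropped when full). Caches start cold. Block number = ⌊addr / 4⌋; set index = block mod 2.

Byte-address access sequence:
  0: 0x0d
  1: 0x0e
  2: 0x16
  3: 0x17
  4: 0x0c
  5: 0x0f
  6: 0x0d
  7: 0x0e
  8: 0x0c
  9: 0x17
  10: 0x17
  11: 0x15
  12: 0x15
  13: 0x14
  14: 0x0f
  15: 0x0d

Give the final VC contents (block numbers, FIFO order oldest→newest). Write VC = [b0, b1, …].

VC = [5]

0: 0xd (blk 3, set 1) → MISS  vc=[]
1: 0xe (blk 3, set 1) → L1-HIT  vc=[]
2: 0x16 (blk 5, set 1) → MISS  vc=[3]
3: 0x17 (blk 5, set 1) → L1-HIT  vc=[3]
4: 0xc (blk 3, set 1) → VC-HIT  vc=[5]
5: 0xf (blk 3, set 1) → L1-HIT  vc=[5]
6: 0xd (blk 3, set 1) → L1-HIT  vc=[5]
7: 0xe (blk 3, set 1) → L1-HIT  vc=[5]
8: 0xc (blk 3, set 1) → L1-HIT  vc=[5]
9: 0x17 (blk 5, set 1) → VC-HIT  vc=[3]
10: 0x17 (blk 5, set 1) → L1-HIT  vc=[3]
11: 0x15 (blk 5, set 1) → L1-HIT  vc=[3]
12: 0x15 (blk 5, set 1) → L1-HIT  vc=[3]
13: 0x14 (blk 5, set 1) → L1-HIT  vc=[3]
14: 0xf (blk 3, set 1) → VC-HIT  vc=[5]
15: 0xd (blk 3, set 1) → L1-HIT  vc=[5]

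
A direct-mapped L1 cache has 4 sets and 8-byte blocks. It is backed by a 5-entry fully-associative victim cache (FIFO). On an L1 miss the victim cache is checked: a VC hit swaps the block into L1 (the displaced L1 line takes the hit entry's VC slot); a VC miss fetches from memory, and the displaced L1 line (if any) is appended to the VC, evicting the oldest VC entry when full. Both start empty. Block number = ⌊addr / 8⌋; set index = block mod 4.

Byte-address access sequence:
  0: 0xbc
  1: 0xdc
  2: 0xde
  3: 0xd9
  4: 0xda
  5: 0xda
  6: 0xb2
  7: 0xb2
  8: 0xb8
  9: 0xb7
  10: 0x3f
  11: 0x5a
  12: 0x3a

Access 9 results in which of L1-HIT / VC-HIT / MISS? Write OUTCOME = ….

OUTCOME = L1-HIT

  [0] addr=0xbc blk=23 s=3: MISS | VC []
  [1] addr=0xdc blk=27 s=3: MISS | VC [23]
  [2] addr=0xde blk=27 s=3: L1-HIT | VC [23]
  [3] addr=0xd9 blk=27 s=3: L1-HIT | VC [23]
  [4] addr=0xda blk=27 s=3: L1-HIT | VC [23]
  [5] addr=0xda blk=27 s=3: L1-HIT | VC [23]
  [6] addr=0xb2 blk=22 s=2: MISS | VC [23]
  [7] addr=0xb2 blk=22 s=2: L1-HIT | VC [23]
  [8] addr=0xb8 blk=23 s=3: VC-HIT | VC [27]
  [9] addr=0xb7 blk=22 s=2: L1-HIT | VC [27]
  [10] addr=0x3f blk=7 s=3: MISS | VC [27, 23]
  [11] addr=0x5a blk=11 s=3: MISS | VC [27, 23, 7]
  [12] addr=0x3a blk=7 s=3: VC-HIT | VC [27, 23, 11]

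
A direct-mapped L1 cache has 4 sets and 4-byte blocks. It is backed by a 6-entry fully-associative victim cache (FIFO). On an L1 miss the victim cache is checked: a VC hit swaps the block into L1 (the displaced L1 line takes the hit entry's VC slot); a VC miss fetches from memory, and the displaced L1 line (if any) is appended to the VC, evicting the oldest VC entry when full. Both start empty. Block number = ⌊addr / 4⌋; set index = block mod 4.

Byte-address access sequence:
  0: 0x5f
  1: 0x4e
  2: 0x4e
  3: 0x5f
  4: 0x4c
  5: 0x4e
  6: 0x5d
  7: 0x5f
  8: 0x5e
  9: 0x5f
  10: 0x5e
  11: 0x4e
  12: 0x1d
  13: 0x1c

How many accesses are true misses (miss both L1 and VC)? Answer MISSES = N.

  [0] addr=0x5f blk=23 s=3: MISS | VC []
  [1] addr=0x4e blk=19 s=3: MISS | VC [23]
  [2] addr=0x4e blk=19 s=3: L1-HIT | VC [23]
  [3] addr=0x5f blk=23 s=3: VC-HIT | VC [19]
  [4] addr=0x4c blk=19 s=3: VC-HIT | VC [23]
  [5] addr=0x4e blk=19 s=3: L1-HIT | VC [23]
  [6] addr=0x5d blk=23 s=3: VC-HIT | VC [19]
  [7] addr=0x5f blk=23 s=3: L1-HIT | VC [19]
  [8] addr=0x5e blk=23 s=3: L1-HIT | VC [19]
  [9] addr=0x5f blk=23 s=3: L1-HIT | VC [19]
  [10] addr=0x5e blk=23 s=3: L1-HIT | VC [19]
  [11] addr=0x4e blk=19 s=3: VC-HIT | VC [23]
  [12] addr=0x1d blk=7 s=3: MISS | VC [23, 19]
  [13] addr=0x1c blk=7 s=3: L1-HIT | VC [23, 19]

MISSES = 3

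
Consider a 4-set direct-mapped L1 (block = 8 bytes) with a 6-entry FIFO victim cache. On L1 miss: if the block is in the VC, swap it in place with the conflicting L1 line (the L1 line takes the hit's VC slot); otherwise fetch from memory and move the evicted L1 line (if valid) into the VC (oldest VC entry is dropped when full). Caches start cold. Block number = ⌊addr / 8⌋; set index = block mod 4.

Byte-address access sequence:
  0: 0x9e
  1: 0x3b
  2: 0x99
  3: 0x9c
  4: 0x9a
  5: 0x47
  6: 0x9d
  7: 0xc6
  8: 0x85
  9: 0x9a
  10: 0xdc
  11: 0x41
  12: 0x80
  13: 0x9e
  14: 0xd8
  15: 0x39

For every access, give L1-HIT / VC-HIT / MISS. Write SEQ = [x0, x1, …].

SEQ = [MISS, MISS, VC-HIT, L1-HIT, L1-HIT, MISS, L1-HIT, MISS, MISS, L1-HIT, MISS, VC-HIT, VC-HIT, VC-HIT, VC-HIT, VC-HIT]

0: 0x9e (blk 19, set 3) → MISS  vc=[]
1: 0x3b (blk 7, set 3) → MISS  vc=[19]
2: 0x99 (blk 19, set 3) → VC-HIT  vc=[7]
3: 0x9c (blk 19, set 3) → L1-HIT  vc=[7]
4: 0x9a (blk 19, set 3) → L1-HIT  vc=[7]
5: 0x47 (blk 8, set 0) → MISS  vc=[7]
6: 0x9d (blk 19, set 3) → L1-HIT  vc=[7]
7: 0xc6 (blk 24, set 0) → MISS  vc=[7, 8]
8: 0x85 (blk 16, set 0) → MISS  vc=[7, 8, 24]
9: 0x9a (blk 19, set 3) → L1-HIT  vc=[7, 8, 24]
10: 0xdc (blk 27, set 3) → MISS  vc=[7, 8, 24, 19]
11: 0x41 (blk 8, set 0) → VC-HIT  vc=[7, 16, 24, 19]
12: 0x80 (blk 16, set 0) → VC-HIT  vc=[7, 8, 24, 19]
13: 0x9e (blk 19, set 3) → VC-HIT  vc=[7, 8, 24, 27]
14: 0xd8 (blk 27, set 3) → VC-HIT  vc=[7, 8, 24, 19]
15: 0x39 (blk 7, set 3) → VC-HIT  vc=[27, 8, 24, 19]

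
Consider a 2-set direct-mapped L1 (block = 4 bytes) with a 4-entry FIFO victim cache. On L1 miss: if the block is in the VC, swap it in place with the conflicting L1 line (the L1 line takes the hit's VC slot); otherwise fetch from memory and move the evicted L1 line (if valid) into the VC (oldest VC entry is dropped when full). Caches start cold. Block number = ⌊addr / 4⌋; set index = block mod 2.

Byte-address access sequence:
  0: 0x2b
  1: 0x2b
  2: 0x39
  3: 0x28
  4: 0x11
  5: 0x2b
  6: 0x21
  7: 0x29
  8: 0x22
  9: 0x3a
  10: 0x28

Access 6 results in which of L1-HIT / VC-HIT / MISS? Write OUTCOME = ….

0: 0x2b (blk 10, set 0) → MISS  vc=[]
1: 0x2b (blk 10, set 0) → L1-HIT  vc=[]
2: 0x39 (blk 14, set 0) → MISS  vc=[10]
3: 0x28 (blk 10, set 0) → VC-HIT  vc=[14]
4: 0x11 (blk 4, set 0) → MISS  vc=[14, 10]
5: 0x2b (blk 10, set 0) → VC-HIT  vc=[14, 4]
6: 0x21 (blk 8, set 0) → MISS  vc=[14, 4, 10]
7: 0x29 (blk 10, set 0) → VC-HIT  vc=[14, 4, 8]
8: 0x22 (blk 8, set 0) → VC-HIT  vc=[14, 4, 10]
9: 0x3a (blk 14, set 0) → VC-HIT  vc=[8, 4, 10]
10: 0x28 (blk 10, set 0) → VC-HIT  vc=[8, 4, 14]

OUTCOME = MISS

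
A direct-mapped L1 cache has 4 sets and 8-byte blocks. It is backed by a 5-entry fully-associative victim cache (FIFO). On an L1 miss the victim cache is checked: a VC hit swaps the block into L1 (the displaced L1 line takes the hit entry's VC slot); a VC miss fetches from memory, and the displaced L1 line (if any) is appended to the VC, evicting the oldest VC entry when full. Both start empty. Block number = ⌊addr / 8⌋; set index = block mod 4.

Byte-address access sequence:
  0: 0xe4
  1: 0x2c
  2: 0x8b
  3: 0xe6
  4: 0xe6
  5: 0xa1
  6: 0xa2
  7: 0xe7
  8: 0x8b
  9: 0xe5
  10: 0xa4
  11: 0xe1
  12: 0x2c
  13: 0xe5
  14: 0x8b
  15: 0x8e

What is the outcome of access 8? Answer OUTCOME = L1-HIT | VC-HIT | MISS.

OUTCOME = L1-HIT

0: 0xe4 (blk 28, set 0) → MISS  vc=[]
1: 0x2c (blk 5, set 1) → MISS  vc=[]
2: 0x8b (blk 17, set 1) → MISS  vc=[5]
3: 0xe6 (blk 28, set 0) → L1-HIT  vc=[5]
4: 0xe6 (blk 28, set 0) → L1-HIT  vc=[5]
5: 0xa1 (blk 20, set 0) → MISS  vc=[5, 28]
6: 0xa2 (blk 20, set 0) → L1-HIT  vc=[5, 28]
7: 0xe7 (blk 28, set 0) → VC-HIT  vc=[5, 20]
8: 0x8b (blk 17, set 1) → L1-HIT  vc=[5, 20]
9: 0xe5 (blk 28, set 0) → L1-HIT  vc=[5, 20]
10: 0xa4 (blk 20, set 0) → VC-HIT  vc=[5, 28]
11: 0xe1 (blk 28, set 0) → VC-HIT  vc=[5, 20]
12: 0x2c (blk 5, set 1) → VC-HIT  vc=[17, 20]
13: 0xe5 (blk 28, set 0) → L1-HIT  vc=[17, 20]
14: 0x8b (blk 17, set 1) → VC-HIT  vc=[5, 20]
15: 0x8e (blk 17, set 1) → L1-HIT  vc=[5, 20]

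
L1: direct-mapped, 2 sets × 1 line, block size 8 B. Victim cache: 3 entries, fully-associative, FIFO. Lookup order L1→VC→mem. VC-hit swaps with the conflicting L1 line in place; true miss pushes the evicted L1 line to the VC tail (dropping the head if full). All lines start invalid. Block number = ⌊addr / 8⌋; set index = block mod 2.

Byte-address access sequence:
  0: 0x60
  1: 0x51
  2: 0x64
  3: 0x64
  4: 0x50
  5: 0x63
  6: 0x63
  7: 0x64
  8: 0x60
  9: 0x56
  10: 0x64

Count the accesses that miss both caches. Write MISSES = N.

MISSES = 2

#0 0x60→b12/s0 MISS; vc=[]
#1 0x51→b10/s0 MISS; vc=[12]
#2 0x64→b12/s0 VC-HIT; vc=[10]
#3 0x64→b12/s0 L1-HIT; vc=[10]
#4 0x50→b10/s0 VC-HIT; vc=[12]
#5 0x63→b12/s0 VC-HIT; vc=[10]
#6 0x63→b12/s0 L1-HIT; vc=[10]
#7 0x64→b12/s0 L1-HIT; vc=[10]
#8 0x60→b12/s0 L1-HIT; vc=[10]
#9 0x56→b10/s0 VC-HIT; vc=[12]
#10 0x64→b12/s0 VC-HIT; vc=[10]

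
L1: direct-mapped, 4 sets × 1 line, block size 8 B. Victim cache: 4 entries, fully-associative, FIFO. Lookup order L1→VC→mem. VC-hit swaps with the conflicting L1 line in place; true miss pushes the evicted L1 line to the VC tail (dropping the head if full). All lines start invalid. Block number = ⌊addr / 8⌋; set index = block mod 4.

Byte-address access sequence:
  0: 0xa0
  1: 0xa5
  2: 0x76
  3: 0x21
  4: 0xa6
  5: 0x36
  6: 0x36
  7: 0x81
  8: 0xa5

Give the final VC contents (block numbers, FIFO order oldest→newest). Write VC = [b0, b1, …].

VC = [4, 14, 16]

  [0] addr=0xa0 blk=20 s=0: MISS | VC []
  [1] addr=0xa5 blk=20 s=0: L1-HIT | VC []
  [2] addr=0x76 blk=14 s=2: MISS | VC []
  [3] addr=0x21 blk=4 s=0: MISS | VC [20]
  [4] addr=0xa6 blk=20 s=0: VC-HIT | VC [4]
  [5] addr=0x36 blk=6 s=2: MISS | VC [4, 14]
  [6] addr=0x36 blk=6 s=2: L1-HIT | VC [4, 14]
  [7] addr=0x81 blk=16 s=0: MISS | VC [4, 14, 20]
  [8] addr=0xa5 blk=20 s=0: VC-HIT | VC [4, 14, 16]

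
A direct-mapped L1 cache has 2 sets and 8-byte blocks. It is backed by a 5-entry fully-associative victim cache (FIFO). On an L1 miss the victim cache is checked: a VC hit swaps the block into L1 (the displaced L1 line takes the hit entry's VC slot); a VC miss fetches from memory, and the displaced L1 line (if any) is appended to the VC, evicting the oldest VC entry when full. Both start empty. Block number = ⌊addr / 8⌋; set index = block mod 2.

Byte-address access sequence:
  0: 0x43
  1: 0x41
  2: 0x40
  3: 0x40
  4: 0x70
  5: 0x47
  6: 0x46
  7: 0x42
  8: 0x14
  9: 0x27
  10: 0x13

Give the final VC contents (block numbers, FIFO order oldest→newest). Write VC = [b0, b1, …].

VC = [14, 8, 4]

0: 0x43 (blk 8, set 0) → MISS  vc=[]
1: 0x41 (blk 8, set 0) → L1-HIT  vc=[]
2: 0x40 (blk 8, set 0) → L1-HIT  vc=[]
3: 0x40 (blk 8, set 0) → L1-HIT  vc=[]
4: 0x70 (blk 14, set 0) → MISS  vc=[8]
5: 0x47 (blk 8, set 0) → VC-HIT  vc=[14]
6: 0x46 (blk 8, set 0) → L1-HIT  vc=[14]
7: 0x42 (blk 8, set 0) → L1-HIT  vc=[14]
8: 0x14 (blk 2, set 0) → MISS  vc=[14, 8]
9: 0x27 (blk 4, set 0) → MISS  vc=[14, 8, 2]
10: 0x13 (blk 2, set 0) → VC-HIT  vc=[14, 8, 4]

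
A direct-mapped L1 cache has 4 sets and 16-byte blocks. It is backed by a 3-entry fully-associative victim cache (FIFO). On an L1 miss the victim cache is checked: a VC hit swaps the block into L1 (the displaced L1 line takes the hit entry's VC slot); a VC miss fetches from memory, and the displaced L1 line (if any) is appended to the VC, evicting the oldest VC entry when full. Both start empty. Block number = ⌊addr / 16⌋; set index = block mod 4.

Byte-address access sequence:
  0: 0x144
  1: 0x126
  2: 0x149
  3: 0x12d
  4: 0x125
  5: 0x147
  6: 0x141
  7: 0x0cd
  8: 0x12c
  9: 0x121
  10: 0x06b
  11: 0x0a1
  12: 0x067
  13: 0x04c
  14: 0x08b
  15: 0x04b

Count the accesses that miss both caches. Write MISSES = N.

MISSES = 7

0: 0x144 (blk 20, set 0) → MISS  vc=[]
1: 0x126 (blk 18, set 2) → MISS  vc=[]
2: 0x149 (blk 20, set 0) → L1-HIT  vc=[]
3: 0x12d (blk 18, set 2) → L1-HIT  vc=[]
4: 0x125 (blk 18, set 2) → L1-HIT  vc=[]
5: 0x147 (blk 20, set 0) → L1-HIT  vc=[]
6: 0x141 (blk 20, set 0) → L1-HIT  vc=[]
7: 0xcd (blk 12, set 0) → MISS  vc=[20]
8: 0x12c (blk 18, set 2) → L1-HIT  vc=[20]
9: 0x121 (blk 18, set 2) → L1-HIT  vc=[20]
10: 0x6b (blk 6, set 2) → MISS  vc=[20, 18]
11: 0xa1 (blk 10, set 2) → MISS  vc=[20, 18, 6]
12: 0x67 (blk 6, set 2) → VC-HIT  vc=[20, 18, 10]
13: 0x4c (blk 4, set 0) → MISS  vc=[18, 10, 12]
14: 0x8b (blk 8, set 0) → MISS  vc=[10, 12, 4]
15: 0x4b (blk 4, set 0) → VC-HIT  vc=[10, 12, 8]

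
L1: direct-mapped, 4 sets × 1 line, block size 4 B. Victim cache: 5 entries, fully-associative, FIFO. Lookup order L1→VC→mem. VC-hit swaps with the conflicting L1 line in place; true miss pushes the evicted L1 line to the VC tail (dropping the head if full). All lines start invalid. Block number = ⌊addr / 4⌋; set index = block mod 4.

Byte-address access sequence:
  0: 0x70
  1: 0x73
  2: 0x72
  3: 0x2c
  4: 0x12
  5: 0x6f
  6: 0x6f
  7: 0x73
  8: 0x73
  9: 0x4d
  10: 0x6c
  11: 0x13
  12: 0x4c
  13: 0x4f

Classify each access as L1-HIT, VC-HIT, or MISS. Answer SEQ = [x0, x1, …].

  [0] addr=0x70 blk=28 s=0: MISS | VC []
  [1] addr=0x73 blk=28 s=0: L1-HIT | VC []
  [2] addr=0x72 blk=28 s=0: L1-HIT | VC []
  [3] addr=0x2c blk=11 s=3: MISS | VC []
  [4] addr=0x12 blk=4 s=0: MISS | VC [28]
  [5] addr=0x6f blk=27 s=3: MISS | VC [28, 11]
  [6] addr=0x6f blk=27 s=3: L1-HIT | VC [28, 11]
  [7] addr=0x73 blk=28 s=0: VC-HIT | VC [4, 11]
  [8] addr=0x73 blk=28 s=0: L1-HIT | VC [4, 11]
  [9] addr=0x4d blk=19 s=3: MISS | VC [4, 11, 27]
  [10] addr=0x6c blk=27 s=3: VC-HIT | VC [4, 11, 19]
  [11] addr=0x13 blk=4 s=0: VC-HIT | VC [28, 11, 19]
  [12] addr=0x4c blk=19 s=3: VC-HIT | VC [28, 11, 27]
  [13] addr=0x4f blk=19 s=3: L1-HIT | VC [28, 11, 27]

SEQ = [MISS, L1-HIT, L1-HIT, MISS, MISS, MISS, L1-HIT, VC-HIT, L1-HIT, MISS, VC-HIT, VC-HIT, VC-HIT, L1-HIT]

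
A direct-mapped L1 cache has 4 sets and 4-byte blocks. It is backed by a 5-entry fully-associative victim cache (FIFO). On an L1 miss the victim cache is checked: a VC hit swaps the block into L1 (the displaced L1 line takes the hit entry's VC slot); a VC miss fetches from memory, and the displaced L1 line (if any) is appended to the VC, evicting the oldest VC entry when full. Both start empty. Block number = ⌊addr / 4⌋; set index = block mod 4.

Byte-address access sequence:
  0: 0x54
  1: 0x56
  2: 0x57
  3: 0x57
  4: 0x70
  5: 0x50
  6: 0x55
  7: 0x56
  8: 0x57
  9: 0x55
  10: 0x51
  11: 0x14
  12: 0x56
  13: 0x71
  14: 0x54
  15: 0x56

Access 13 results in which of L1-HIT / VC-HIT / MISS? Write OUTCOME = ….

OUTCOME = VC-HIT

0: 0x54 (blk 21, set 1) → MISS  vc=[]
1: 0x56 (blk 21, set 1) → L1-HIT  vc=[]
2: 0x57 (blk 21, set 1) → L1-HIT  vc=[]
3: 0x57 (blk 21, set 1) → L1-HIT  vc=[]
4: 0x70 (blk 28, set 0) → MISS  vc=[]
5: 0x50 (blk 20, set 0) → MISS  vc=[28]
6: 0x55 (blk 21, set 1) → L1-HIT  vc=[28]
7: 0x56 (blk 21, set 1) → L1-HIT  vc=[28]
8: 0x57 (blk 21, set 1) → L1-HIT  vc=[28]
9: 0x55 (blk 21, set 1) → L1-HIT  vc=[28]
10: 0x51 (blk 20, set 0) → L1-HIT  vc=[28]
11: 0x14 (blk 5, set 1) → MISS  vc=[28, 21]
12: 0x56 (blk 21, set 1) → VC-HIT  vc=[28, 5]
13: 0x71 (blk 28, set 0) → VC-HIT  vc=[20, 5]
14: 0x54 (blk 21, set 1) → L1-HIT  vc=[20, 5]
15: 0x56 (blk 21, set 1) → L1-HIT  vc=[20, 5]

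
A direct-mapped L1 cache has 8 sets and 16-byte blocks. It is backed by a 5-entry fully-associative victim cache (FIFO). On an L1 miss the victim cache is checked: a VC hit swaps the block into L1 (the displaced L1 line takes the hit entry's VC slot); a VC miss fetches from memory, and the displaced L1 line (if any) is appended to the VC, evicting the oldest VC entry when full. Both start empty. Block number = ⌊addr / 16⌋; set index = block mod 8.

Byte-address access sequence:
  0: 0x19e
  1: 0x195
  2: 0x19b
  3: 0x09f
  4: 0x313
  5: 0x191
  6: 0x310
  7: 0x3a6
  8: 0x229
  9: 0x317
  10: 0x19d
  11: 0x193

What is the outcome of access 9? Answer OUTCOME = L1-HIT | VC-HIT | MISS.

OUTCOME = L1-HIT

#0 0x19e→b25/s1 MISS; vc=[]
#1 0x195→b25/s1 L1-HIT; vc=[]
#2 0x19b→b25/s1 L1-HIT; vc=[]
#3 0x9f→b9/s1 MISS; vc=[25]
#4 0x313→b49/s1 MISS; vc=[25,9]
#5 0x191→b25/s1 VC-HIT; vc=[49,9]
#6 0x310→b49/s1 VC-HIT; vc=[25,9]
#7 0x3a6→b58/s2 MISS; vc=[25,9]
#8 0x229→b34/s2 MISS; vc=[25,9,58]
#9 0x317→b49/s1 L1-HIT; vc=[25,9,58]
#10 0x19d→b25/s1 VC-HIT; vc=[49,9,58]
#11 0x193→b25/s1 L1-HIT; vc=[49,9,58]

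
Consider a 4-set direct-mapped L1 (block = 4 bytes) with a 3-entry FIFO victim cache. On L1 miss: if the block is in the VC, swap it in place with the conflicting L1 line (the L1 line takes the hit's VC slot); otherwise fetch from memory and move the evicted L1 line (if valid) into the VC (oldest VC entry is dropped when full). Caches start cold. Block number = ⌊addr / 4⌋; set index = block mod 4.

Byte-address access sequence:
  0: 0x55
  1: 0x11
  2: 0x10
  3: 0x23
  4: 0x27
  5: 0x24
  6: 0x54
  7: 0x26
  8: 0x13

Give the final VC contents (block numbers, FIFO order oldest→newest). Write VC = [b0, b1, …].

#0 0x55→b21/s1 MISS; vc=[]
#1 0x11→b4/s0 MISS; vc=[]
#2 0x10→b4/s0 L1-HIT; vc=[]
#3 0x23→b8/s0 MISS; vc=[4]
#4 0x27→b9/s1 MISS; vc=[4,21]
#5 0x24→b9/s1 L1-HIT; vc=[4,21]
#6 0x54→b21/s1 VC-HIT; vc=[4,9]
#7 0x26→b9/s1 VC-HIT; vc=[4,21]
#8 0x13→b4/s0 VC-HIT; vc=[8,21]

VC = [8, 21]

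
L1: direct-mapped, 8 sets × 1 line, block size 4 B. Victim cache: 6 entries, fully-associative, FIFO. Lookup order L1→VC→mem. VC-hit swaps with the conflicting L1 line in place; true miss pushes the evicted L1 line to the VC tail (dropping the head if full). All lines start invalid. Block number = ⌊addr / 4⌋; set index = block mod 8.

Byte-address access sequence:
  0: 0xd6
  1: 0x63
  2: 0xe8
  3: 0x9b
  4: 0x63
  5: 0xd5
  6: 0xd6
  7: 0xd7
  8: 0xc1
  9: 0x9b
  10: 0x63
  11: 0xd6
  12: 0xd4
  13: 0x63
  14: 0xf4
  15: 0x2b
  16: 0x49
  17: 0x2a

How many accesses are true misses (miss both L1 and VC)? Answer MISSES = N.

#0 0xd6→b53/s5 MISS; vc=[]
#1 0x63→b24/s0 MISS; vc=[]
#2 0xe8→b58/s2 MISS; vc=[]
#3 0x9b→b38/s6 MISS; vc=[]
#4 0x63→b24/s0 L1-HIT; vc=[]
#5 0xd5→b53/s5 L1-HIT; vc=[]
#6 0xd6→b53/s5 L1-HIT; vc=[]
#7 0xd7→b53/s5 L1-HIT; vc=[]
#8 0xc1→b48/s0 MISS; vc=[24]
#9 0x9b→b38/s6 L1-HIT; vc=[24]
#10 0x63→b24/s0 VC-HIT; vc=[48]
#11 0xd6→b53/s5 L1-HIT; vc=[48]
#12 0xd4→b53/s5 L1-HIT; vc=[48]
#13 0x63→b24/s0 L1-HIT; vc=[48]
#14 0xf4→b61/s5 MISS; vc=[48,53]
#15 0x2b→b10/s2 MISS; vc=[48,53,58]
#16 0x49→b18/s2 MISS; vc=[48,53,58,10]
#17 0x2a→b10/s2 VC-HIT; vc=[48,53,58,18]

MISSES = 8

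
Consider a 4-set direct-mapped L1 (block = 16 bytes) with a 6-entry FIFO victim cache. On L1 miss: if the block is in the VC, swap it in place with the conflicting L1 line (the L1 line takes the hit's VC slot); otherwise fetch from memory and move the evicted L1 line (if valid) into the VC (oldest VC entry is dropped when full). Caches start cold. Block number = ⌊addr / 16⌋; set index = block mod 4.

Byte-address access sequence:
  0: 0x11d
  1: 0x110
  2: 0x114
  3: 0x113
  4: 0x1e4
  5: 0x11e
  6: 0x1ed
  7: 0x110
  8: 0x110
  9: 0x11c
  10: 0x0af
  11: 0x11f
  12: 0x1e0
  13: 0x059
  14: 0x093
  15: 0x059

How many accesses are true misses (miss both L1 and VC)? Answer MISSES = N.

  [0] addr=0x11d blk=17 s=1: MISS | VC []
  [1] addr=0x110 blk=17 s=1: L1-HIT | VC []
  [2] addr=0x114 blk=17 s=1: L1-HIT | VC []
  [3] addr=0x113 blk=17 s=1: L1-HIT | VC []
  [4] addr=0x1e4 blk=30 s=2: MISS | VC []
  [5] addr=0x11e blk=17 s=1: L1-HIT | VC []
  [6] addr=0x1ed blk=30 s=2: L1-HIT | VC []
  [7] addr=0x110 blk=17 s=1: L1-HIT | VC []
  [8] addr=0x110 blk=17 s=1: L1-HIT | VC []
  [9] addr=0x11c blk=17 s=1: L1-HIT | VC []
  [10] addr=0xaf blk=10 s=2: MISS | VC [30]
  [11] addr=0x11f blk=17 s=1: L1-HIT | VC [30]
  [12] addr=0x1e0 blk=30 s=2: VC-HIT | VC [10]
  [13] addr=0x59 blk=5 s=1: MISS | VC [10, 17]
  [14] addr=0x93 blk=9 s=1: MISS | VC [10, 17, 5]
  [15] addr=0x59 blk=5 s=1: VC-HIT | VC [10, 17, 9]

MISSES = 5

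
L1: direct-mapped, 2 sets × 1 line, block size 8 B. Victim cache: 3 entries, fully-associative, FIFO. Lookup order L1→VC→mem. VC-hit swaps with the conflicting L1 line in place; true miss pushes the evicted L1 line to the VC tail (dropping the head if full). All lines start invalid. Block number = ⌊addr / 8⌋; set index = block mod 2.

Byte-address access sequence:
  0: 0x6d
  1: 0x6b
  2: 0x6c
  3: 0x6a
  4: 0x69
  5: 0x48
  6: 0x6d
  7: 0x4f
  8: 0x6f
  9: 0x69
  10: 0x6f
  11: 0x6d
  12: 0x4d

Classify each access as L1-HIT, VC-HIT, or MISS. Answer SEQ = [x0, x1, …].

  [0] addr=0x6d blk=13 s=1: MISS | VC []
  [1] addr=0x6b blk=13 s=1: L1-HIT | VC []
  [2] addr=0x6c blk=13 s=1: L1-HIT | VC []
  [3] addr=0x6a blk=13 s=1: L1-HIT | VC []
  [4] addr=0x69 blk=13 s=1: L1-HIT | VC []
  [5] addr=0x48 blk=9 s=1: MISS | VC [13]
  [6] addr=0x6d blk=13 s=1: VC-HIT | VC [9]
  [7] addr=0x4f blk=9 s=1: VC-HIT | VC [13]
  [8] addr=0x6f blk=13 s=1: VC-HIT | VC [9]
  [9] addr=0x69 blk=13 s=1: L1-HIT | VC [9]
  [10] addr=0x6f blk=13 s=1: L1-HIT | VC [9]
  [11] addr=0x6d blk=13 s=1: L1-HIT | VC [9]
  [12] addr=0x4d blk=9 s=1: VC-HIT | VC [13]

SEQ = [MISS, L1-HIT, L1-HIT, L1-HIT, L1-HIT, MISS, VC-HIT, VC-HIT, VC-HIT, L1-HIT, L1-HIT, L1-HIT, VC-HIT]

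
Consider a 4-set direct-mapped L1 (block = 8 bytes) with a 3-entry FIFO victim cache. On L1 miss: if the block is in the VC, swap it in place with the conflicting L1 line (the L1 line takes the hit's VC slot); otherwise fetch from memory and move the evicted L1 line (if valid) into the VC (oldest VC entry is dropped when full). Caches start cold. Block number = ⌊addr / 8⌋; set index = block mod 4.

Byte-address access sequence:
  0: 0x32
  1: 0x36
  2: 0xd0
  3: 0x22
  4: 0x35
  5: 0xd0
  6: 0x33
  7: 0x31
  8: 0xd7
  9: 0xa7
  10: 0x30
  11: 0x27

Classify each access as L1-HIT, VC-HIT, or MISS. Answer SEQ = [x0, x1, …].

#0 0x32→b6/s2 MISS; vc=[]
#1 0x36→b6/s2 L1-HIT; vc=[]
#2 0xd0→b26/s2 MISS; vc=[6]
#3 0x22→b4/s0 MISS; vc=[6]
#4 0x35→b6/s2 VC-HIT; vc=[26]
#5 0xd0→b26/s2 VC-HIT; vc=[6]
#6 0x33→b6/s2 VC-HIT; vc=[26]
#7 0x31→b6/s2 L1-HIT; vc=[26]
#8 0xd7→b26/s2 VC-HIT; vc=[6]
#9 0xa7→b20/s0 MISS; vc=[6,4]
#10 0x30→b6/s2 VC-HIT; vc=[26,4]
#11 0x27→b4/s0 VC-HIT; vc=[26,20]

SEQ = [MISS, L1-HIT, MISS, MISS, VC-HIT, VC-HIT, VC-HIT, L1-HIT, VC-HIT, MISS, VC-HIT, VC-HIT]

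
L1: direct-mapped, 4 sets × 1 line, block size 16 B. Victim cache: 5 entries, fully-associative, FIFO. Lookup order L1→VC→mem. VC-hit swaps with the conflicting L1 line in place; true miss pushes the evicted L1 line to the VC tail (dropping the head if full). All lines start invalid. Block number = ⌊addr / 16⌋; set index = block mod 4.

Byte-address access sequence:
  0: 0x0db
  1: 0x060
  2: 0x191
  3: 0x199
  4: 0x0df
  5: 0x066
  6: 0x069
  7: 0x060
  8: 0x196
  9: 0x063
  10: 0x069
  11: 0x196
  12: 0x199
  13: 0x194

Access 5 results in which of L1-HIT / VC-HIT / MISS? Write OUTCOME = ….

  [0] addr=0xdb blk=13 s=1: MISS | VC []
  [1] addr=0x60 blk=6 s=2: MISS | VC []
  [2] addr=0x191 blk=25 s=1: MISS | VC [13]
  [3] addr=0x199 blk=25 s=1: L1-HIT | VC [13]
  [4] addr=0xdf blk=13 s=1: VC-HIT | VC [25]
  [5] addr=0x66 blk=6 s=2: L1-HIT | VC [25]
  [6] addr=0x69 blk=6 s=2: L1-HIT | VC [25]
  [7] addr=0x60 blk=6 s=2: L1-HIT | VC [25]
  [8] addr=0x196 blk=25 s=1: VC-HIT | VC [13]
  [9] addr=0x63 blk=6 s=2: L1-HIT | VC [13]
  [10] addr=0x69 blk=6 s=2: L1-HIT | VC [13]
  [11] addr=0x196 blk=25 s=1: L1-HIT | VC [13]
  [12] addr=0x199 blk=25 s=1: L1-HIT | VC [13]
  [13] addr=0x194 blk=25 s=1: L1-HIT | VC [13]

OUTCOME = L1-HIT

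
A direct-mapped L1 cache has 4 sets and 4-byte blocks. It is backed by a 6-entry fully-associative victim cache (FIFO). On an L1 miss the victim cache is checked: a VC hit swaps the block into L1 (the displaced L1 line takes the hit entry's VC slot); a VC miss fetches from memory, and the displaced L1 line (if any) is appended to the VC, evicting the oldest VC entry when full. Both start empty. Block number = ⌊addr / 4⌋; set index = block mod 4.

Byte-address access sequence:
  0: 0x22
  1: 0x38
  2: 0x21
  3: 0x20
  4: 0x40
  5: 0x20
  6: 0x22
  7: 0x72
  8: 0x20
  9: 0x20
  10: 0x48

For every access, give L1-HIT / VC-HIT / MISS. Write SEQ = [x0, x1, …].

  [0] addr=0x22 blk=8 s=0: MISS | VC []
  [1] addr=0x38 blk=14 s=2: MISS | VC []
  [2] addr=0x21 blk=8 s=0: L1-HIT | VC []
  [3] addr=0x20 blk=8 s=0: L1-HIT | VC []
  [4] addr=0x40 blk=16 s=0: MISS | VC [8]
  [5] addr=0x20 blk=8 s=0: VC-HIT | VC [16]
  [6] addr=0x22 blk=8 s=0: L1-HIT | VC [16]
  [7] addr=0x72 blk=28 s=0: MISS | VC [16, 8]
  [8] addr=0x20 blk=8 s=0: VC-HIT | VC [16, 28]
  [9] addr=0x20 blk=8 s=0: L1-HIT | VC [16, 28]
  [10] addr=0x48 blk=18 s=2: MISS | VC [16, 28, 14]

SEQ = [MISS, MISS, L1-HIT, L1-HIT, MISS, VC-HIT, L1-HIT, MISS, VC-HIT, L1-HIT, MISS]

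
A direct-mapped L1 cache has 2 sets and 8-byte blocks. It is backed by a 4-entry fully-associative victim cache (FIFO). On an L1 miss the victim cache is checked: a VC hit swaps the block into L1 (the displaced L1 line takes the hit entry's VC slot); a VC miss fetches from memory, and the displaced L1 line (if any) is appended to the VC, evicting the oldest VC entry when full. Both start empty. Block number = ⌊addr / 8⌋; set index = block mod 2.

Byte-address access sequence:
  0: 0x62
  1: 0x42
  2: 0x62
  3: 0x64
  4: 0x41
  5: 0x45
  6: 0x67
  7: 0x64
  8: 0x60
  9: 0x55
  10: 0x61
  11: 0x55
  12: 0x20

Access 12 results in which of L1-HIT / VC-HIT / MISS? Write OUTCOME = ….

OUTCOME = MISS

0: 0x62 (blk 12, set 0) → MISS  vc=[]
1: 0x42 (blk 8, set 0) → MISS  vc=[12]
2: 0x62 (blk 12, set 0) → VC-HIT  vc=[8]
3: 0x64 (blk 12, set 0) → L1-HIT  vc=[8]
4: 0x41 (blk 8, set 0) → VC-HIT  vc=[12]
5: 0x45 (blk 8, set 0) → L1-HIT  vc=[12]
6: 0x67 (blk 12, set 0) → VC-HIT  vc=[8]
7: 0x64 (blk 12, set 0) → L1-HIT  vc=[8]
8: 0x60 (blk 12, set 0) → L1-HIT  vc=[8]
9: 0x55 (blk 10, set 0) → MISS  vc=[8, 12]
10: 0x61 (blk 12, set 0) → VC-HIT  vc=[8, 10]
11: 0x55 (blk 10, set 0) → VC-HIT  vc=[8, 12]
12: 0x20 (blk 4, set 0) → MISS  vc=[8, 12, 10]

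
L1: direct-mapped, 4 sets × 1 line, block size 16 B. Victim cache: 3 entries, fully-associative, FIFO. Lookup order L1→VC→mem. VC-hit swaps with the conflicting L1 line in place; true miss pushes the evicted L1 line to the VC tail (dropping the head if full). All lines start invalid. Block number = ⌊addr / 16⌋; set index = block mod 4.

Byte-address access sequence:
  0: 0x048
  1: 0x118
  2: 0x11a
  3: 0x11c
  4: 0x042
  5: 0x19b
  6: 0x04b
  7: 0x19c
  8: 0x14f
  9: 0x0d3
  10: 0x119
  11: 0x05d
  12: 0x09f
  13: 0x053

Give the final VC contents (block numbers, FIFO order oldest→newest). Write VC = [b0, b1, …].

VC = [25, 17, 9]

#0 0x48→b4/s0 MISS; vc=[]
#1 0x118→b17/s1 MISS; vc=[]
#2 0x11a→b17/s1 L1-HIT; vc=[]
#3 0x11c→b17/s1 L1-HIT; vc=[]
#4 0x42→b4/s0 L1-HIT; vc=[]
#5 0x19b→b25/s1 MISS; vc=[17]
#6 0x4b→b4/s0 L1-HIT; vc=[17]
#7 0x19c→b25/s1 L1-HIT; vc=[17]
#8 0x14f→b20/s0 MISS; vc=[17,4]
#9 0xd3→b13/s1 MISS; vc=[17,4,25]
#10 0x119→b17/s1 VC-HIT; vc=[13,4,25]
#11 0x5d→b5/s1 MISS; vc=[4,25,17]
#12 0x9f→b9/s1 MISS; vc=[25,17,5]
#13 0x53→b5/s1 VC-HIT; vc=[25,17,9]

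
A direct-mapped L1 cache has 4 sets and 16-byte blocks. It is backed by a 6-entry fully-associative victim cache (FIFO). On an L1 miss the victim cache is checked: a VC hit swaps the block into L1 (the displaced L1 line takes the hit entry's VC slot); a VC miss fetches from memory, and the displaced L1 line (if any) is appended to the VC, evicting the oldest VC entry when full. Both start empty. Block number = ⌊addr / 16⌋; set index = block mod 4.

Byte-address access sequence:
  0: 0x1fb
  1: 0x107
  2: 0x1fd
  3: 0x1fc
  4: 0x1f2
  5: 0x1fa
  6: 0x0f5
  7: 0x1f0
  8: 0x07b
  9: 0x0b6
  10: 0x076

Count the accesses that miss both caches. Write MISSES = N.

#0 0x1fb→b31/s3 MISS; vc=[]
#1 0x107→b16/s0 MISS; vc=[]
#2 0x1fd→b31/s3 L1-HIT; vc=[]
#3 0x1fc→b31/s3 L1-HIT; vc=[]
#4 0x1f2→b31/s3 L1-HIT; vc=[]
#5 0x1fa→b31/s3 L1-HIT; vc=[]
#6 0xf5→b15/s3 MISS; vc=[31]
#7 0x1f0→b31/s3 VC-HIT; vc=[15]
#8 0x7b→b7/s3 MISS; vc=[15,31]
#9 0xb6→b11/s3 MISS; vc=[15,31,7]
#10 0x76→b7/s3 VC-HIT; vc=[15,31,11]

MISSES = 5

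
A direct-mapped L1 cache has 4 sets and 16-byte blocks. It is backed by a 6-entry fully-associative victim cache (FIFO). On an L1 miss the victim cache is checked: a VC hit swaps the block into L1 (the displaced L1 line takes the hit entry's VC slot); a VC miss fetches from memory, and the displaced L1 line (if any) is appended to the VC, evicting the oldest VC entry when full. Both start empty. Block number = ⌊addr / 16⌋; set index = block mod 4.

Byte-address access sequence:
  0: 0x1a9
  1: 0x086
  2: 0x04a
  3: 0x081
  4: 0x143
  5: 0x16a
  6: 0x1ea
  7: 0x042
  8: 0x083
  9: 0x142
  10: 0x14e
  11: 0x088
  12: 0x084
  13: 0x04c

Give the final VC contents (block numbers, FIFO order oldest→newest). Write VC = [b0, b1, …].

#0 0x1a9→b26/s2 MISS; vc=[]
#1 0x86→b8/s0 MISS; vc=[]
#2 0x4a→b4/s0 MISS; vc=[8]
#3 0x81→b8/s0 VC-HIT; vc=[4]
#4 0x143→b20/s0 MISS; vc=[4,8]
#5 0x16a→b22/s2 MISS; vc=[4,8,26]
#6 0x1ea→b30/s2 MISS; vc=[4,8,26,22]
#7 0x42→b4/s0 VC-HIT; vc=[20,8,26,22]
#8 0x83→b8/s0 VC-HIT; vc=[20,4,26,22]
#9 0x142→b20/s0 VC-HIT; vc=[8,4,26,22]
#10 0x14e→b20/s0 L1-HIT; vc=[8,4,26,22]
#11 0x88→b8/s0 VC-HIT; vc=[20,4,26,22]
#12 0x84→b8/s0 L1-HIT; vc=[20,4,26,22]
#13 0x4c→b4/s0 VC-HIT; vc=[20,8,26,22]

VC = [20, 8, 26, 22]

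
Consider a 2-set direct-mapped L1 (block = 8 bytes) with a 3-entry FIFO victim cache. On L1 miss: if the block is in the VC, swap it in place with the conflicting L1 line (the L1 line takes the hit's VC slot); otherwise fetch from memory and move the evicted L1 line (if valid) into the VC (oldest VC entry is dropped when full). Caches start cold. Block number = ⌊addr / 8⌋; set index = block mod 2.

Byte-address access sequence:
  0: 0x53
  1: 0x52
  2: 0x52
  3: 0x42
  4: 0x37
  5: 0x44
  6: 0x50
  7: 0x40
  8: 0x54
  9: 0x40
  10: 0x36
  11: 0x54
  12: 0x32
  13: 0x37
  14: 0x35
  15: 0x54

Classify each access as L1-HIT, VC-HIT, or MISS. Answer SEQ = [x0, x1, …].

#0 0x53→b10/s0 MISS; vc=[]
#1 0x52→b10/s0 L1-HIT; vc=[]
#2 0x52→b10/s0 L1-HIT; vc=[]
#3 0x42→b8/s0 MISS; vc=[10]
#4 0x37→b6/s0 MISS; vc=[10,8]
#5 0x44→b8/s0 VC-HIT; vc=[10,6]
#6 0x50→b10/s0 VC-HIT; vc=[8,6]
#7 0x40→b8/s0 VC-HIT; vc=[10,6]
#8 0x54→b10/s0 VC-HIT; vc=[8,6]
#9 0x40→b8/s0 VC-HIT; vc=[10,6]
#10 0x36→b6/s0 VC-HIT; vc=[10,8]
#11 0x54→b10/s0 VC-HIT; vc=[6,8]
#12 0x32→b6/s0 VC-HIT; vc=[10,8]
#13 0x37→b6/s0 L1-HIT; vc=[10,8]
#14 0x35→b6/s0 L1-HIT; vc=[10,8]
#15 0x54→b10/s0 VC-HIT; vc=[6,8]

SEQ = [MISS, L1-HIT, L1-HIT, MISS, MISS, VC-HIT, VC-HIT, VC-HIT, VC-HIT, VC-HIT, VC-HIT, VC-HIT, VC-HIT, L1-HIT, L1-HIT, VC-HIT]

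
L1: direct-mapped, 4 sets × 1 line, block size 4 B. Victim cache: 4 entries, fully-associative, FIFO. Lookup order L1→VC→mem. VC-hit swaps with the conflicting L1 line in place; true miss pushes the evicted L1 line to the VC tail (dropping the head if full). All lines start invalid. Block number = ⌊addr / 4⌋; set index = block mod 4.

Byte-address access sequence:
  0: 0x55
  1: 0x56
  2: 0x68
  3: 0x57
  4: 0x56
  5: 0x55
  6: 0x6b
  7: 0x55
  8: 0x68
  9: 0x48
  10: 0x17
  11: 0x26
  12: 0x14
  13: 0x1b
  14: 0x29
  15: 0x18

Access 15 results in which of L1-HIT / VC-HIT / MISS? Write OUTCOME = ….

#0 0x55→b21/s1 MISS; vc=[]
#1 0x56→b21/s1 L1-HIT; vc=[]
#2 0x68→b26/s2 MISS; vc=[]
#3 0x57→b21/s1 L1-HIT; vc=[]
#4 0x56→b21/s1 L1-HIT; vc=[]
#5 0x55→b21/s1 L1-HIT; vc=[]
#6 0x6b→b26/s2 L1-HIT; vc=[]
#7 0x55→b21/s1 L1-HIT; vc=[]
#8 0x68→b26/s2 L1-HIT; vc=[]
#9 0x48→b18/s2 MISS; vc=[26]
#10 0x17→b5/s1 MISS; vc=[26,21]
#11 0x26→b9/s1 MISS; vc=[26,21,5]
#12 0x14→b5/s1 VC-HIT; vc=[26,21,9]
#13 0x1b→b6/s2 MISS; vc=[26,21,9,18]
#14 0x29→b10/s2 MISS; vc=[21,9,18,6]
#15 0x18→b6/s2 VC-HIT; vc=[21,9,18,10]

OUTCOME = VC-HIT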